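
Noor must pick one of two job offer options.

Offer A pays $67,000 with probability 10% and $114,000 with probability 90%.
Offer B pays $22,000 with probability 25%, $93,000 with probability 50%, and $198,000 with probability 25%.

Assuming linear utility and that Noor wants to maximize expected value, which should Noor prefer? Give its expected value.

Offer A ($109,300)

Offer A = 0.1 × 67000 + 0.9 × 114000 = 6700 + 102600 = 109300
Offer B = 0.25 × 22000 + 0.5 × 93000 + 0.25 × 198000 = 5500 + 46500 + 49500 = 101500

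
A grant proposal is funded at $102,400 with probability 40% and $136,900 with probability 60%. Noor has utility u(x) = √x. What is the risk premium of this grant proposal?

$600

E[u] = 0.4·√102400 + 0.6·√136900 = 0.4·320 + 0.6·370 = 350
CE = (350)² = 122500
Risk premium = EV − CE = 123100 − 122500 = 600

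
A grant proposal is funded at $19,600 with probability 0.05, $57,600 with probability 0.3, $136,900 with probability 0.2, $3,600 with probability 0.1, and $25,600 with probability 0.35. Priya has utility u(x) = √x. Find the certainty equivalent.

E[u] = 0.05·√19600 + 0.3·√57600 + 0.2·√136900 + 0.1·√3600 + 0.35·√25600 = 0.05·140 + 0.3·240 + 0.2·370 + 0.1·60 + 0.35·160 = 215
CE = (215)² = 46225

$46,225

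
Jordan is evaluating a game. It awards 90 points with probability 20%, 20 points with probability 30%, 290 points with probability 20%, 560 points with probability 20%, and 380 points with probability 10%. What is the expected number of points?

232 points

EV = 0.2 × 90 + 0.3 × 20 + 0.2 × 290 + 0.2 × 560 + 0.1 × 380 = 18 + 6 + 58 + 112 + 38 = 232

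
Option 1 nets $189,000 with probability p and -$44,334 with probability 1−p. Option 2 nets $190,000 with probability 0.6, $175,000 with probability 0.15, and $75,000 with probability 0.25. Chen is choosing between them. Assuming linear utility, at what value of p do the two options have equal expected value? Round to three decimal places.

p = 0.871

EV(Option 2) = 0.6 × 190000 + 0.15 × 175000 + 0.25 × 75000 = 114000 + 26250 + 18750 = 159000
p·189000 + (1−p)·(-44334) = 159000
233334p − 44334 = 159000
p = (159000 + 44334) / 233334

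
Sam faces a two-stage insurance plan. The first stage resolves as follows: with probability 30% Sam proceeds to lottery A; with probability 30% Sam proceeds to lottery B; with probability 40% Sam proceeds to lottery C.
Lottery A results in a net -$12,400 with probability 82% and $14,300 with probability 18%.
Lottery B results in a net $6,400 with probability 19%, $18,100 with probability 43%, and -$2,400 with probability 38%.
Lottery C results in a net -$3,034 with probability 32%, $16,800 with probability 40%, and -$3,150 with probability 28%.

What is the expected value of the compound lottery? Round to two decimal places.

EV(A) = 0.82 × (-12400) + 0.18 × 14300 = -10168 + 2574 = -7594
EV(B) = 0.19 × 6400 + 0.43 × 18100 + 0.38 × (-2400) = 1216 + 7783 − 912 = 8087
EV(C) = 0.32 × (-3034) + 0.4 × 16800 + 0.28 × (-3150) = -970.88 + 6720 − 882 = 4867.12
Overall = 0.3 × (-7594) + 0.3 × 8087 + 0.4 × 4867.12 = -2278.2 + 2426.1 + 1946.848 = 2094.748

$2,094.75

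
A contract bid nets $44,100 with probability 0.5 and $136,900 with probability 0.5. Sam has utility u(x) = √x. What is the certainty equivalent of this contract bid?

E[u] = 0.5·√44100 + 0.5·√136900 = 0.5·210 + 0.5·370 = 290
CE = (290)² = 84100

$84,100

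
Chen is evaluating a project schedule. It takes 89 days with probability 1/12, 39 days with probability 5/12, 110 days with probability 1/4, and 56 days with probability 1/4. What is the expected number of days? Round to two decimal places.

EV = 1/12 × 89 + 5/12 × 39 + 1/4 × 110 + 1/4 × 56 = 7.4167 + 16.25 + 27.5 + 14 = 65.1667

65.17 days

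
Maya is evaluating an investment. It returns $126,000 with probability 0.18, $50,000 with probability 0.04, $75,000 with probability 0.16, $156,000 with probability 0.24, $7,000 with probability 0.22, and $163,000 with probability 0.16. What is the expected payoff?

$101,740

EV = 0.18 × 126000 + 0.04 × 50000 + 0.16 × 75000 + 0.24 × 156000 + 0.22 × 7000 + 0.16 × 163000 = 22680 + 2000 + 12000 + 37440 + 1540 + 26080 = 101740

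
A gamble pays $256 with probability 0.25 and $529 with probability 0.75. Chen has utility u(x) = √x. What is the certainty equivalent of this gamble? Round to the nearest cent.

$451.56

E[u] = 0.25·√256 + 0.75·√529 = 0.25·16 + 0.75·23 = 21.25
CE = (21.25)² = 451.5625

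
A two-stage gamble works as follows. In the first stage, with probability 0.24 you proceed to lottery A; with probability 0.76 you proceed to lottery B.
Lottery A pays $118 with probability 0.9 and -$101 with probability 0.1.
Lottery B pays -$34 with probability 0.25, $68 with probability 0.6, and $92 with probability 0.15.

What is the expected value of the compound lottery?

EV(A) = 0.9 × 118 + 0.1 × (-101) = 106.2 − 10.1 = 96.1
EV(B) = 0.25 × (-34) + 0.6 × 68 + 0.15 × 92 = -8.5 + 40.8 + 13.8 = 46.1
Overall = 0.24 × 96.1 + 0.76 × 46.1 = 23.064 + 35.036 = 58.1

$58.10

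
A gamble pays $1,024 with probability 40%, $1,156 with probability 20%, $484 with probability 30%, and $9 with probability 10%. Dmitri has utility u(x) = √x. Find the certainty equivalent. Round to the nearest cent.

$702.25

E[u] = 0.4·√1024 + 0.2·√1156 + 0.3·√484 + 0.1·√9 = 0.4·32 + 0.2·34 + 0.3·22 + 0.1·3 = 26.5
CE = (26.5)² = 702.25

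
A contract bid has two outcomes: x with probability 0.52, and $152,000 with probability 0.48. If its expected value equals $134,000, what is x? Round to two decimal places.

0.52·x + 0.48·152000 = 134000
0.52·x = 134000 − 72960 = 61040
x = 61040 / 0.52 = 117384.6154

x = $117,384.62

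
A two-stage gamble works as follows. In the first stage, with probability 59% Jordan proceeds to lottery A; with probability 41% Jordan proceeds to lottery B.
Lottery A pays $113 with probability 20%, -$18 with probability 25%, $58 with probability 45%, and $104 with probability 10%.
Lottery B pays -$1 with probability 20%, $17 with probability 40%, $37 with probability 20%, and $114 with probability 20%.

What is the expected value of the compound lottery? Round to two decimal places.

$47.30

EV(A) = 0.2 × 113 + 0.25 × (-18) + 0.45 × 58 + 0.1 × 104 = 22.6 − 4.5 + 26.1 + 10.4 = 54.6
EV(B) = 0.2 × (-1) + 0.4 × 17 + 0.2 × 37 + 0.2 × 114 = -0.2 + 6.8 + 7.4 + 22.8 = 36.8
Overall = 0.59 × 54.6 + 0.41 × 36.8 = 32.214 + 15.088 = 47.302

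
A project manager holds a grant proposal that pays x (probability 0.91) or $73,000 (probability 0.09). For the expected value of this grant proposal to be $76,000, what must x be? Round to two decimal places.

0.91·x + 0.09·73000 = 76000
0.91·x = 76000 − 6570 = 69430
x = 69430 / 0.91 = 76296.7033

x = $76,296.70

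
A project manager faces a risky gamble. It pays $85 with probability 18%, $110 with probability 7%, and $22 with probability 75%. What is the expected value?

EV = 0.18 × 85 + 0.07 × 110 + 0.75 × 22 = 15.3 + 7.7 + 16.5 = 39.5

$39.50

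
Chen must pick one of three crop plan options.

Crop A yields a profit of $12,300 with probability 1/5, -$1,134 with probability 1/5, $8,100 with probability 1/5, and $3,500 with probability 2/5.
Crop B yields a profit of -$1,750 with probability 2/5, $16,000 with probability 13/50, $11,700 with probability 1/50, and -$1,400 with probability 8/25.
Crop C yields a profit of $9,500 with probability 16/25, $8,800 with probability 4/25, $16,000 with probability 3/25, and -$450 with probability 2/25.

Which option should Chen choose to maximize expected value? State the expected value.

Crop C ($9,372)

Crop A = 1/5 × 12300 + 1/5 × (-1134) + 1/5 × 8100 + 2/5 × 3500 = 2460 − 226.8 + 1620 + 1400 = 5253.2
Crop B = 2/5 × (-1750) + 13/50 × 16000 + 1/50 × 11700 + 8/25 × (-1400) = -700 + 4160 + 234 − 448 = 3246
Crop C = 16/25 × 9500 + 4/25 × 8800 + 3/25 × 16000 + 2/25 × (-450) = 6080 + 1408 + 1920 − 36 = 9372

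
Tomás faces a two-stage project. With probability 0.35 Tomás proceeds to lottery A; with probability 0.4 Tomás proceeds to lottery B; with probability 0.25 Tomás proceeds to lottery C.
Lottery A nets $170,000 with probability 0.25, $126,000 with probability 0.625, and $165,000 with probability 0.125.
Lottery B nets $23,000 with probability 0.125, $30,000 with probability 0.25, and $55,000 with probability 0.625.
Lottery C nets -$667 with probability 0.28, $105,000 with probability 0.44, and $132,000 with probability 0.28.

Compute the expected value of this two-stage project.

$88,299.56

EV(A) = 0.25 × 170000 + 0.625 × 126000 + 0.125 × 165000 = 42500 + 78750 + 20625 = 141875
EV(B) = 0.125 × 23000 + 0.25 × 30000 + 0.625 × 55000 = 2875 + 7500 + 34375 = 44750
EV(C) = 0.28 × (-667) + 0.44 × 105000 + 0.28 × 132000 = -186.76 + 46200 + 36960 = 82973.24
Overall = 0.35 × 141875 + 0.4 × 44750 + 0.25 × 82973.24 = 49656.25 + 17900 + 20743.31 = 88299.56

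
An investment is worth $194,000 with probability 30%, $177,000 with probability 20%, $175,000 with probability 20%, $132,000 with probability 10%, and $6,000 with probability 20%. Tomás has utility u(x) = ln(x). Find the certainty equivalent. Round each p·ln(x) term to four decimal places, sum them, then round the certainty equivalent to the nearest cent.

E[u] = 0.3·ln(194000) + 0.2·ln(177000) + 0.2·ln(175000) + 0.1·ln(132000) + 0.2·ln(6000) = 3.6527 + 2.4168 + 2.4145 + 1.1791 + 1.7399 = 11.4030
CE = e^11.4030 ≈ 89590.09

$89,590.09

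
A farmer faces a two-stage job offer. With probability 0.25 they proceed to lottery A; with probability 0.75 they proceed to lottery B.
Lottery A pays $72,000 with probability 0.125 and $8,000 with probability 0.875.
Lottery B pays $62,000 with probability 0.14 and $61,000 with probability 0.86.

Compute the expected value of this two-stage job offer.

$49,855

EV(A) = 0.125 × 72000 + 0.875 × 8000 = 9000 + 7000 = 16000
EV(B) = 0.14 × 62000 + 0.86 × 61000 = 8680 + 52460 = 61140
Overall = 0.25 × 16000 + 0.75 × 61140 = 4000 + 45855 = 49855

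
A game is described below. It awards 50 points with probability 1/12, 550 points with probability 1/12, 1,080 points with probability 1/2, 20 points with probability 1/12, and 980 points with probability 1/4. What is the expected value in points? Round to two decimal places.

836.67 points

EV = 1/12 × 50 + 1/12 × 550 + 1/2 × 1080 + 1/12 × 20 + 1/4 × 980 = 4.1667 + 45.8333 + 540 + 1.6667 + 245 = 836.6667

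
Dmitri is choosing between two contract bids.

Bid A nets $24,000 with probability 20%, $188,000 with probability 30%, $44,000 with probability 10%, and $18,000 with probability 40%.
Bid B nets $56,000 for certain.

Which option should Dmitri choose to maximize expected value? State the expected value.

Bid A = 0.2 × 24000 + 0.3 × 188000 + 0.1 × 44000 + 0.4 × 18000 = 4800 + 56400 + 4400 + 7200 = 72800
Bid B: 56000 (certain)

Bid A ($72,800)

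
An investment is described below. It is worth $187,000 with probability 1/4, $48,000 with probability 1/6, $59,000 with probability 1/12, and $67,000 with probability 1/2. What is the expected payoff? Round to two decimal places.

EV = 1/4 × 187000 + 1/6 × 48000 + 1/12 × 59000 + 1/2 × 67000 = 46750 + 8000 + 4916.6667 + 33500 = 93166.6667

$93,166.67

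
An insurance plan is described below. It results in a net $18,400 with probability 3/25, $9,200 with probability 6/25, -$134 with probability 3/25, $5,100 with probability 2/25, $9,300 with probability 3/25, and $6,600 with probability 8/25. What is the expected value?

EV = 3/25 × 18400 + 6/25 × 9200 + 3/25 × (-134) + 2/25 × 5100 + 3/25 × 9300 + 8/25 × 6600 = 2208 + 2208 − 16.08 + 408 + 1116 + 2112 = 8035.92

$8,035.92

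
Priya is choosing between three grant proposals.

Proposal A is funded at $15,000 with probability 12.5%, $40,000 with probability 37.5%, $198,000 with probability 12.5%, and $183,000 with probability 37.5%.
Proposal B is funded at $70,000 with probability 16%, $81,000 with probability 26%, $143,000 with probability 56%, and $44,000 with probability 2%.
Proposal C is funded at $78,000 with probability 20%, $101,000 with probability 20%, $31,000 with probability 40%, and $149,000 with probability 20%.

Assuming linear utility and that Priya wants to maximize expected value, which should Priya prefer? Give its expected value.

Proposal B ($113,220)

Proposal A = 0.125 × 15000 + 0.375 × 40000 + 0.125 × 198000 + 0.375 × 183000 = 1875 + 15000 + 24750 + 68625 = 110250
Proposal B = 0.16 × 70000 + 0.26 × 81000 + 0.56 × 143000 + 0.02 × 44000 = 11200 + 21060 + 80080 + 880 = 113220
Proposal C = 0.2 × 78000 + 0.2 × 101000 + 0.4 × 31000 + 0.2 × 149000 = 15600 + 20200 + 12400 + 29800 = 78000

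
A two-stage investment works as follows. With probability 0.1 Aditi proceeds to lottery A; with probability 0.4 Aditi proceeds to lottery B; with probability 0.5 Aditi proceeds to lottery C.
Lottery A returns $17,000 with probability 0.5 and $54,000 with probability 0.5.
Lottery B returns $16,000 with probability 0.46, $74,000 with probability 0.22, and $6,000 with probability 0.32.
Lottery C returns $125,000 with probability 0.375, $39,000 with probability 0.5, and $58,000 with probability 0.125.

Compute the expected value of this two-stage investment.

EV(A) = 0.5 × 17000 + 0.5 × 54000 = 8500 + 27000 = 35500
EV(B) = 0.46 × 16000 + 0.22 × 74000 + 0.32 × 6000 = 7360 + 16280 + 1920 = 25560
EV(C) = 0.375 × 125000 + 0.5 × 39000 + 0.125 × 58000 = 46875 + 19500 + 7250 = 73625
Overall = 0.1 × 35500 + 0.4 × 25560 + 0.5 × 73625 = 3550 + 10224 + 36812.5 = 50586.5

$50,586.50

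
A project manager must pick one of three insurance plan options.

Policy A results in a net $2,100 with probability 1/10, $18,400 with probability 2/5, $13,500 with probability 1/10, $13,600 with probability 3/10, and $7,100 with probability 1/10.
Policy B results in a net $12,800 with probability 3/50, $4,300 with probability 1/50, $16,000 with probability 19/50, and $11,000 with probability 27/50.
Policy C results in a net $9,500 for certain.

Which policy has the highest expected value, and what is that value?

Policy A ($13,710)

Policy A = 1/10 × 2100 + 2/5 × 18400 + 1/10 × 13500 + 3/10 × 13600 + 1/10 × 7100 = 210 + 7360 + 1350 + 4080 + 710 = 13710
Policy B = 3/50 × 12800 + 1/50 × 4300 + 19/50 × 16000 + 27/50 × 11000 = 768 + 86 + 6080 + 5940 = 12874
Policy C: 9500 (certain)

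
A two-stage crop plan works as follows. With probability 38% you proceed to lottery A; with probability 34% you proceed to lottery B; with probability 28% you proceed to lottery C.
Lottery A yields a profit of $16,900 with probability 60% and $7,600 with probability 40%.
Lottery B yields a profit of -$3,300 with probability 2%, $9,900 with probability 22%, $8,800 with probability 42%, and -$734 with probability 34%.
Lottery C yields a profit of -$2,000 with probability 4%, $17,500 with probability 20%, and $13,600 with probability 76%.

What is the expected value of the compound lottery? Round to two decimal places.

EV(A) = 0.6 × 16900 + 0.4 × 7600 = 10140 + 3040 = 13180
EV(B) = 0.02 × (-3300) + 0.22 × 9900 + 0.42 × 8800 + 0.34 × (-734) = -66 + 2178 + 3696 − 249.56 = 5558.44
EV(C) = 0.04 × (-2000) + 0.2 × 17500 + 0.76 × 13600 = -80 + 3500 + 10336 = 13756
Overall = 0.38 × 13180 + 0.34 × 5558.44 + 0.28 × 13756 = 5008.4 + 1889.8696 + 3851.68 = 10749.9496

$10,749.95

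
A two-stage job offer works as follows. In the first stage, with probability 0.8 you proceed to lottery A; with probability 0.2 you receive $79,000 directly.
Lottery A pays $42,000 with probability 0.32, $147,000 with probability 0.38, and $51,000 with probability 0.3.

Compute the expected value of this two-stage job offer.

EV(A) = 0.32 × 42000 + 0.38 × 147000 + 0.3 × 51000 = 13440 + 55860 + 15300 = 84600
Branch B: 79000 (certain)
Overall = 0.8 × 84600 + 0.2 × 79000 = 67680 + 15800 = 83480

$83,480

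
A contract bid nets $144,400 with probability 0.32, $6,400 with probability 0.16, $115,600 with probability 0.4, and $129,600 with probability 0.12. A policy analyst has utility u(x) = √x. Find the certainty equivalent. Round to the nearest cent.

E[u] = 0.32·√144400 + 0.16·√6400 + 0.4·√115600 + 0.12·√129600 = 0.32·380 + 0.16·80 + 0.4·340 + 0.12·360 = 313.6
CE = (313.6)² = 98344.96

$98,344.96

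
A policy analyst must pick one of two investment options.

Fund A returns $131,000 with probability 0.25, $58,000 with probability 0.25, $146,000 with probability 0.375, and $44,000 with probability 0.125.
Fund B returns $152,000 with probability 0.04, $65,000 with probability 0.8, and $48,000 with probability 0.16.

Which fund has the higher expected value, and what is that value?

Fund A ($107,500)

Fund A = 0.25 × 131000 + 0.25 × 58000 + 0.375 × 146000 + 0.125 × 44000 = 32750 + 14500 + 54750 + 5500 = 107500
Fund B = 0.04 × 152000 + 0.8 × 65000 + 0.16 × 48000 = 6080 + 52000 + 7680 = 65760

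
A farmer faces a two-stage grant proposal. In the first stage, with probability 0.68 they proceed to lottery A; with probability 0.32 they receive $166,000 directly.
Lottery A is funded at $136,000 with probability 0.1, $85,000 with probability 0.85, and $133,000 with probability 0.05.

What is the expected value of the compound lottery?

$116,020

EV(A) = 0.1 × 136000 + 0.85 × 85000 + 0.05 × 133000 = 13600 + 72250 + 6650 = 92500
Branch B: 166000 (certain)
Overall = 0.68 × 92500 + 0.32 × 166000 = 62900 + 53120 = 116020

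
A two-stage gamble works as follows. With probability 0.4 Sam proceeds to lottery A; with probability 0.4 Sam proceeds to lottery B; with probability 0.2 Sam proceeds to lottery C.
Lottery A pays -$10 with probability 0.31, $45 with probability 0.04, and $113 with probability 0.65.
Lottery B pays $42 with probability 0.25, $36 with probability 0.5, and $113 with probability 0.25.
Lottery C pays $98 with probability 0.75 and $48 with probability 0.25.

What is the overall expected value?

EV(A) = 0.31 × (-10) + 0.04 × 45 + 0.65 × 113 = -3.1 + 1.8 + 73.45 = 72.15
EV(B) = 0.25 × 42 + 0.5 × 36 + 0.25 × 113 = 10.5 + 18 + 28.25 = 56.75
EV(C) = 0.75 × 98 + 0.25 × 48 = 73.5 + 12 = 85.5
Overall = 0.4 × 72.15 + 0.4 × 56.75 + 0.2 × 85.5 = 28.86 + 22.7 + 17.1 = 68.66

$68.66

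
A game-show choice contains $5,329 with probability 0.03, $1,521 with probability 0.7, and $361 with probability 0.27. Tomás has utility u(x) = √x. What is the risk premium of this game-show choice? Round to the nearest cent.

$123.50

E[u] = 0.03·√5329 + 0.7·√1521 + 0.27·√361 = 0.03·73 + 0.7·39 + 0.27·19 = 34.62
CE = (34.62)² = 1198.5444
Risk premium = EV − CE = 1322.04 − 1198.5444 = 123.4956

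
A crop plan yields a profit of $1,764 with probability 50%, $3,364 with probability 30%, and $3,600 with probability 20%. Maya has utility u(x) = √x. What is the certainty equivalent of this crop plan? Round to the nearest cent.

$2,540.16

E[u] = 0.5·√1764 + 0.3·√3364 + 0.2·√3600 = 0.5·42 + 0.3·58 + 0.2·60 = 50.4
CE = (50.4)² = 2540.16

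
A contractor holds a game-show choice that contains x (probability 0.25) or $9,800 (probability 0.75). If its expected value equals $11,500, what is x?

0.25·x + 0.75·9800 = 11500
0.25·x = 11500 − 7350 = 4150
x = 4150 / 0.25 = 16600

x = $16,600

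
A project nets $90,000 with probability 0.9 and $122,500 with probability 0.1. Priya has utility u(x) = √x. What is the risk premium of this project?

$225

E[u] = 0.9·√90000 + 0.1·√122500 = 0.9·300 + 0.1·350 = 305
CE = (305)² = 93025
Risk premium = EV − CE = 93250 − 93025 = 225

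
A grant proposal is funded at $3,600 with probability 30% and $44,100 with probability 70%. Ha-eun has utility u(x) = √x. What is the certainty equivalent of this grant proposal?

$27,225

E[u] = 0.3·√3600 + 0.7·√44100 = 0.3·60 + 0.7·210 = 165
CE = (165)² = 27225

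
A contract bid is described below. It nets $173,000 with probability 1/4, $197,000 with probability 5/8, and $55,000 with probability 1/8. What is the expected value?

$173,250

EV = 1/4 × 173000 + 5/8 × 197000 + 1/8 × 55000 = 43250 + 123125 + 6875 = 173250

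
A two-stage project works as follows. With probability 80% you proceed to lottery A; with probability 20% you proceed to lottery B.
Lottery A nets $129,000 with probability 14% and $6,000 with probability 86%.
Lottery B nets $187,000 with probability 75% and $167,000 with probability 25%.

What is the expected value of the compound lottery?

$54,976

EV(A) = 0.14 × 129000 + 0.86 × 6000 = 18060 + 5160 = 23220
EV(B) = 0.75 × 187000 + 0.25 × 167000 = 140250 + 41750 = 182000
Overall = 0.8 × 23220 + 0.2 × 182000 = 18576 + 36400 = 54976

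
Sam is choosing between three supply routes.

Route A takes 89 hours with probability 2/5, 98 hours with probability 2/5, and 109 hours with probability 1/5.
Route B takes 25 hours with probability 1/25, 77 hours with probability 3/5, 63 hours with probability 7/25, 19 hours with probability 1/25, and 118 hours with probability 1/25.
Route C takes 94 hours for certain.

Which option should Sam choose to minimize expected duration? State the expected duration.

Route B (70.32 hours)

Route A = 2/5 × 89 + 2/5 × 98 + 1/5 × 109 = 35.6 + 39.2 + 21.8 = 96.6
Route B = 1/25 × 25 + 3/5 × 77 + 7/25 × 63 + 1/25 × 19 + 1/25 × 118 = 1 + 46.2 + 17.64 + 0.76 + 4.72 = 70.32
Route C: 94 (certain)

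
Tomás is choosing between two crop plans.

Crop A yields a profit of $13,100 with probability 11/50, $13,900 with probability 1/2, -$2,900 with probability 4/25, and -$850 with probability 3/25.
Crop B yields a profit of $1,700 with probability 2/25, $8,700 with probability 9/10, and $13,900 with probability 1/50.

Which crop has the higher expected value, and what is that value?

Crop A = 11/50 × 13100 + 1/2 × 13900 + 4/25 × (-2900) + 3/25 × (-850) = 2882 + 6950 − 464 − 102 = 9266
Crop B = 2/25 × 1700 + 9/10 × 8700 + 1/50 × 13900 = 136 + 7830 + 278 = 8244

Crop A ($9,266)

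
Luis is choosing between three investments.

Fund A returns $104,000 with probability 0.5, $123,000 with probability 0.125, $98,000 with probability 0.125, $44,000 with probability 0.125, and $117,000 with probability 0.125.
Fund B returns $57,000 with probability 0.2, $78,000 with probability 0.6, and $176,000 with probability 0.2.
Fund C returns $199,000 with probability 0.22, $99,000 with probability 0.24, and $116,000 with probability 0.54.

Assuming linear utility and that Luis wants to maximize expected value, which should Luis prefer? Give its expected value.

Fund C ($130,180)

Fund A = 0.5 × 104000 + 0.125 × 123000 + 0.125 × 98000 + 0.125 × 44000 + 0.125 × 117000 = 52000 + 15375 + 12250 + 5500 + 14625 = 99750
Fund B = 0.2 × 57000 + 0.6 × 78000 + 0.2 × 176000 = 11400 + 46800 + 35200 = 93400
Fund C = 0.22 × 199000 + 0.24 × 99000 + 0.54 × 116000 = 43780 + 23760 + 62640 = 130180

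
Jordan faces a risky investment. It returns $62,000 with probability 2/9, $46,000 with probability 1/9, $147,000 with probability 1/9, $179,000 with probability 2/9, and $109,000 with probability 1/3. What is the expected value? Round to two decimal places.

EV = 2/9 × 62000 + 1/9 × 46000 + 1/9 × 147000 + 2/9 × 179000 + 1/3 × 109000 = 13777.7778 + 5111.1111 + 16333.3333 + 39777.7778 + 36333.3333 = 111333.3333

$111,333.33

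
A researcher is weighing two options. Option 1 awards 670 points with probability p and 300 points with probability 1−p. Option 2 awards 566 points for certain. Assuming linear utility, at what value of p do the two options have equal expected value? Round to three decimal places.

p·670 + (1−p)·300 = 566
370p + 300 = 566
p = (566 − 300) / 370

p = 0.719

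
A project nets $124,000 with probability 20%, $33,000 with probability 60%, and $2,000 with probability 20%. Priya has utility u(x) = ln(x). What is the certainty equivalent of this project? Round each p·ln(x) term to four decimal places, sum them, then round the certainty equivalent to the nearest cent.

$24,548.35

E[u] = 0.2·ln(124000) + 0.6·ln(33000) + 0.2·ln(2000) = 2.3456 + 6.2426 + 1.5202 = 10.1084
CE = e^10.1084 ≈ 24548.35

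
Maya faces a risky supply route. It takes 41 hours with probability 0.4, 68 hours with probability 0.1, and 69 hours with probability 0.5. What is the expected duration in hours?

57.7 hours

EV = 0.4 × 41 + 0.1 × 68 + 0.5 × 69 = 16.4 + 6.8 + 34.5 = 57.7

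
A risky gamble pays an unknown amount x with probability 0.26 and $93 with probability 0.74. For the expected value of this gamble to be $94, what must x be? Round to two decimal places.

0.26·x + 0.74·93 = 94
0.26·x = 94 − 68.82 = 25.18
x = 25.18 / 0.26 = 96.8462

x = $96.85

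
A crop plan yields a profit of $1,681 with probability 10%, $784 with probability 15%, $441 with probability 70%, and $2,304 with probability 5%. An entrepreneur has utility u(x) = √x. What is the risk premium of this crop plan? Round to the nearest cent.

E[u] = 0.1·√1681 + 0.15·√784 + 0.7·√441 + 0.05·√2304 = 0.1·41 + 0.15·28 + 0.7·21 + 0.05·48 = 25.4
CE = (25.4)² = 645.16
Risk premium = EV − CE = 709.6 − 645.16 = 64.44

$64.44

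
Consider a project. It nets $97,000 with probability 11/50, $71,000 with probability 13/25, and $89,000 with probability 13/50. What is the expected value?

$81,400

EV = 11/50 × 97000 + 13/25 × 71000 + 13/50 × 89000 = 21340 + 36920 + 23140 = 81400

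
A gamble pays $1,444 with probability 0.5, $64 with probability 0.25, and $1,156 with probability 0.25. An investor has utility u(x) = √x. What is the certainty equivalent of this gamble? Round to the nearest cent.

E[u] = 0.5·√1444 + 0.25·√64 + 0.25·√1156 = 0.5·38 + 0.25·8 + 0.25·34 = 29.5
CE = (29.5)² = 870.25

$870.25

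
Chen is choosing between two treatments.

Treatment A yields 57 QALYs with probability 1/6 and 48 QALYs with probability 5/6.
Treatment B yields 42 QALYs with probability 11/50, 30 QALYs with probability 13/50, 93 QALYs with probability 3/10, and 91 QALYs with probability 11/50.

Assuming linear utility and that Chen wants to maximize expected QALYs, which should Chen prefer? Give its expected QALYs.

Treatment B (64.96 QALYs)

Treatment A = 1/6 × 57 + 5/6 × 48 = 9.5 + 40 = 49.5
Treatment B = 11/50 × 42 + 13/50 × 30 + 3/10 × 93 + 11/50 × 91 = 9.24 + 7.8 + 27.9 + 20.02 = 64.96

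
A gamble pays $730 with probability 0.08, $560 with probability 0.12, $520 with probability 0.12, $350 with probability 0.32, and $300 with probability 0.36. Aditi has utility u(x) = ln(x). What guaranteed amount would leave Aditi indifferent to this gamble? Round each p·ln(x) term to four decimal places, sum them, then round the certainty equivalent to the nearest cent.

E[u] = 0.08·ln(730) + 0.12·ln(560) + 0.12·ln(520) + 0.32·ln(350) + 0.36·ln(300) = 0.5274 + 0.7594 + 0.7505 + 1.8745 + 2.0534 = 5.9652
CE = e^5.9652 ≈ 389.63

$389.63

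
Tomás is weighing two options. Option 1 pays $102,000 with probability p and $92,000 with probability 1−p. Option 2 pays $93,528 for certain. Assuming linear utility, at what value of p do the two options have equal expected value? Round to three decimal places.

p·102000 + (1−p)·92000 = 93528
10000p + 92000 = 93528
p = (93528 − 92000) / 10000

p = 0.153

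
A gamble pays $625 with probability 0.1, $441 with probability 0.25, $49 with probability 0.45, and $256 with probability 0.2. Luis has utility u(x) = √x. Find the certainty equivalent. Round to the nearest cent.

$198.81

E[u] = 0.1·√625 + 0.25·√441 + 0.45·√49 + 0.2·√256 = 0.1·25 + 0.25·21 + 0.45·7 + 0.2·16 = 14.1
CE = (14.1)² = 198.81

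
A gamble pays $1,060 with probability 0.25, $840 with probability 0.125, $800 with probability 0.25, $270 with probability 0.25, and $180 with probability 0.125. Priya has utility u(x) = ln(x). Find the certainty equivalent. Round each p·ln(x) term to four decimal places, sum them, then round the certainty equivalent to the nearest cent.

E[u] = 0.25·ln(1060) + 0.125·ln(840) + 0.25·ln(800) + 0.25·ln(270) + 0.125·ln(180) = 1.7415 + 0.8417 + 1.6712 + 1.3996 + 0.6491 = 6.3031
CE = e^6.3031 ≈ 546.26

$546.26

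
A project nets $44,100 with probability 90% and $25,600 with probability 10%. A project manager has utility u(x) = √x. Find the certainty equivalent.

$42,025

E[u] = 0.9·√44100 + 0.1·√25600 = 0.9·210 + 0.1·160 = 205
CE = (205)² = 42025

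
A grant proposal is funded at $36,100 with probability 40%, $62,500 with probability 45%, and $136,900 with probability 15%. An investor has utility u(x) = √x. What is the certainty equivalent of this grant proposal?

E[u] = 0.4·√36100 + 0.45·√62500 + 0.15·√136900 = 0.4·190 + 0.45·250 + 0.15·370 = 244
CE = (244)² = 59536

$59,536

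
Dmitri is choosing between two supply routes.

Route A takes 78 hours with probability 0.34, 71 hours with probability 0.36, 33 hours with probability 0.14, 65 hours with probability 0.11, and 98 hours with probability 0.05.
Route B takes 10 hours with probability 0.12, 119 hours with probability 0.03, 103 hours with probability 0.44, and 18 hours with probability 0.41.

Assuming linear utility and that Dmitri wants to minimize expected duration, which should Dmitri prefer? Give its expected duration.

Route B (57.47 hours)

Route A = 0.34 × 78 + 0.36 × 71 + 0.14 × 33 + 0.11 × 65 + 0.05 × 98 = 26.52 + 25.56 + 4.62 + 7.15 + 4.9 = 68.75
Route B = 0.12 × 10 + 0.03 × 119 + 0.44 × 103 + 0.41 × 18 = 1.2 + 3.57 + 45.32 + 7.38 = 57.47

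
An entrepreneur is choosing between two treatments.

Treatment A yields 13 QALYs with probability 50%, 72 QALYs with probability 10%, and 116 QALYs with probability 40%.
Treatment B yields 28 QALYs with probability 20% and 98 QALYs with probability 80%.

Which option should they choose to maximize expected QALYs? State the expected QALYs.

Treatment B (84 QALYs)

Treatment A = 0.5 × 13 + 0.1 × 72 + 0.4 × 116 = 6.5 + 7.2 + 46.4 = 60.1
Treatment B = 0.2 × 28 + 0.8 × 98 = 5.6 + 78.4 = 84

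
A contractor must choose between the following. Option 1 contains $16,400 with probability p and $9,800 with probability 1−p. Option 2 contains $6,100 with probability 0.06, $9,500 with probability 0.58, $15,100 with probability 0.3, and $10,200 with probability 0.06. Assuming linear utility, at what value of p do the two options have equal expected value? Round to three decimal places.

p = 0.185

EV(Option 2) = 0.06 × 6100 + 0.58 × 9500 + 0.3 × 15100 + 0.06 × 10200 = 366 + 5510 + 4530 + 612 = 11018
p·16400 + (1−p)·9800 = 11018
6600p + 9800 = 11018
p = (11018 − 9800) / 6600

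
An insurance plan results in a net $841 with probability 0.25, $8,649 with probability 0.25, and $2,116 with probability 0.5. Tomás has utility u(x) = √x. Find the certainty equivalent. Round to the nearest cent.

$2,862.25

E[u] = 0.25·√841 + 0.25·√8649 + 0.5·√2116 = 0.25·29 + 0.25·93 + 0.5·46 = 53.5
CE = (53.5)² = 2862.25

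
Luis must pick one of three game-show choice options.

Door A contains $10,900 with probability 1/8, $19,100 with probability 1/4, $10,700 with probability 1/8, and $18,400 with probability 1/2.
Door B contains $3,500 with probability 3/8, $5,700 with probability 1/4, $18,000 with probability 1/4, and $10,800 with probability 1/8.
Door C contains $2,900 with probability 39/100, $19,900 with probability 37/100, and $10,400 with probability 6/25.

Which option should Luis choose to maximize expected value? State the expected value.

Door A = 1/8 × 10900 + 1/4 × 19100 + 1/8 × 10700 + 1/2 × 18400 = 1362.5 + 4775 + 1337.5 + 9200 = 16675
Door B = 3/8 × 3500 + 1/4 × 5700 + 1/4 × 18000 + 1/8 × 10800 = 1312.5 + 1425 + 4500 + 1350 = 8587.5
Door C = 39/100 × 2900 + 37/100 × 19900 + 6/25 × 10400 = 1131 + 7363 + 2496 = 10990

Door A ($16,675)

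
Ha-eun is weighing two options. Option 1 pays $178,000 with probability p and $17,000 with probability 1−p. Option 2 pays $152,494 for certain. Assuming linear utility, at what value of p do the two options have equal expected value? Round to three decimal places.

p·178000 + (1−p)·17000 = 152494
161000p + 17000 = 152494
p = (152494 − 17000) / 161000

p = 0.842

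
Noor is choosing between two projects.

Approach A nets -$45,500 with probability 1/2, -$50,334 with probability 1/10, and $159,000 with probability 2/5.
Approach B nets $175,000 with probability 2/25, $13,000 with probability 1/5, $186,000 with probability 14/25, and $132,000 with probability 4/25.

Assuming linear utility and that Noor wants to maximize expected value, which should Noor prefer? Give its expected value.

Approach B ($141,880)

Approach A = 1/2 × (-45500) + 1/10 × (-50334) + 2/5 × 159000 = -22750 − 5033.4 + 63600 = 35816.6
Approach B = 2/25 × 175000 + 1/5 × 13000 + 14/25 × 186000 + 4/25 × 132000 = 14000 + 2600 + 104160 + 21120 = 141880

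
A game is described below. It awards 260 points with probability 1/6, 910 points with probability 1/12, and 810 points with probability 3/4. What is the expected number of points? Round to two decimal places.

EV = 1/6 × 260 + 1/12 × 910 + 3/4 × 810 = 43.3333 + 75.8333 + 607.5 = 726.6667

726.67 points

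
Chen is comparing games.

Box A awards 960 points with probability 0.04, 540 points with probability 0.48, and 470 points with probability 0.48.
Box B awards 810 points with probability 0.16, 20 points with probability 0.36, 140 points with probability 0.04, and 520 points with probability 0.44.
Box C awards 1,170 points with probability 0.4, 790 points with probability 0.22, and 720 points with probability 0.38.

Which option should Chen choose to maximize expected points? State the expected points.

Box A = 0.04 × 960 + 0.48 × 540 + 0.48 × 470 = 38.4 + 259.2 + 225.6 = 523.2
Box B = 0.16 × 810 + 0.36 × 20 + 0.04 × 140 + 0.44 × 520 = 129.6 + 7.2 + 5.6 + 228.8 = 371.2
Box C = 0.4 × 1170 + 0.22 × 790 + 0.38 × 720 = 468 + 173.8 + 273.6 = 915.4

Box C (915.4 points)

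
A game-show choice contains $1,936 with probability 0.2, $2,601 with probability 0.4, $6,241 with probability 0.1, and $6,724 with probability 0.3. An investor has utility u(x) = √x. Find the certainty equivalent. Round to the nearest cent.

E[u] = 0.2·√1936 + 0.4·√2601 + 0.1·√6241 + 0.3·√6724 = 0.2·44 + 0.4·51 + 0.1·79 + 0.3·82 = 61.7
CE = (61.7)² = 3806.89

$3,806.89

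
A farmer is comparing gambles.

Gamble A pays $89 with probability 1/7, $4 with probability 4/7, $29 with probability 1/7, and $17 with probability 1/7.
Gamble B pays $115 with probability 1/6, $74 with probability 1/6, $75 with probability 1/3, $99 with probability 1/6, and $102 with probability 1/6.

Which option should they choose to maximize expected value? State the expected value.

Gamble B ($90)

Gamble A = 1/7 × 89 + 4/7 × 4 + 1/7 × 29 + 1/7 × 17 = 12.7143 + 2.2857 + 4.1429 + 2.4286 = 21.5714
Gamble B = 1/6 × 115 + 1/6 × 74 + 1/3 × 75 + 1/6 × 99 + 1/6 × 102 = 19.1667 + 12.3333 + 25 + 16.5 + 17 = 90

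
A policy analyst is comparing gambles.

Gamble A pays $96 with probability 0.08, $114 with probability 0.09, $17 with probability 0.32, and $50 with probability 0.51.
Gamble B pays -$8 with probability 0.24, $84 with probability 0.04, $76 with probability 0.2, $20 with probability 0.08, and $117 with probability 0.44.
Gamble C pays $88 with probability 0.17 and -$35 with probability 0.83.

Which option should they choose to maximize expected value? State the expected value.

Gamble A = 0.08 × 96 + 0.09 × 114 + 0.32 × 17 + 0.51 × 50 = 7.68 + 10.26 + 5.44 + 25.5 = 48.88
Gamble B = 0.24 × (-8) + 0.04 × 84 + 0.2 × 76 + 0.08 × 20 + 0.44 × 117 = -1.92 + 3.36 + 15.2 + 1.6 + 51.48 = 69.72
Gamble C = 0.17 × 88 + 0.83 × (-35) = 14.96 − 29.05 = -14.09

Gamble B ($69.72)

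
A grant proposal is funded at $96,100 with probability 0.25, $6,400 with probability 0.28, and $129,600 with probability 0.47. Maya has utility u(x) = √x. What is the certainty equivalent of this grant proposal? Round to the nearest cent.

$72,414.81

E[u] = 0.25·√96100 + 0.28·√6400 + 0.47·√129600 = 0.25·310 + 0.28·80 + 0.47·360 = 269.1
CE = (269.1)² = 72414.81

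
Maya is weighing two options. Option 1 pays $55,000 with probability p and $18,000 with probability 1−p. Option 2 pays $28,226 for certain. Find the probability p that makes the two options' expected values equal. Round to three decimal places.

p·55000 + (1−p)·18000 = 28226
37000p + 18000 = 28226
p = (28226 − 18000) / 37000

p = 0.276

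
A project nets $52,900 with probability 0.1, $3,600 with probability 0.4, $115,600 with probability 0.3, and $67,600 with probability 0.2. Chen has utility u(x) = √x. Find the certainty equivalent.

E[u] = 0.1·√52900 + 0.4·√3600 + 0.3·√115600 + 0.2·√67600 = 0.1·230 + 0.4·60 + 0.3·340 + 0.2·260 = 201
CE = (201)² = 40401

$40,401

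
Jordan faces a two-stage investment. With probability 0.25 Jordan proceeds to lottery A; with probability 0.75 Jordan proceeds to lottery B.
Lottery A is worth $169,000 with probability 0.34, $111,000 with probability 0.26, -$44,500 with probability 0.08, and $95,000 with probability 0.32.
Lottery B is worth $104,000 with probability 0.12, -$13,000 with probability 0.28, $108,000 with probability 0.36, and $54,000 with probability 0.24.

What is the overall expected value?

EV(A) = 0.34 × 169000 + 0.26 × 111000 + 0.08 × (-44500) + 0.32 × 95000 = 57460 + 28860 − 3560 + 30400 = 113160
EV(B) = 0.12 × 104000 + 0.28 × (-13000) + 0.36 × 108000 + 0.24 × 54000 = 12480 − 3640 + 38880 + 12960 = 60680
Overall = 0.25 × 113160 + 0.75 × 60680 = 28290 + 45510 = 73800

$73,800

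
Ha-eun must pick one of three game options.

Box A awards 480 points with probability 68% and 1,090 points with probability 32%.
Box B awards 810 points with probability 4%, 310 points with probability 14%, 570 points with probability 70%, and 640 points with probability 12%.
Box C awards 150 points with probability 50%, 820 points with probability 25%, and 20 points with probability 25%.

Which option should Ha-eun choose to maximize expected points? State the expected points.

Box A (675.2 points)

Box A = 0.68 × 480 + 0.32 × 1090 = 326.4 + 348.8 = 675.2
Box B = 0.04 × 810 + 0.14 × 310 + 0.7 × 570 + 0.12 × 640 = 32.4 + 43.4 + 399 + 76.8 = 551.6
Box C = 0.5 × 150 + 0.25 × 820 + 0.25 × 20 = 75 + 205 + 5 = 285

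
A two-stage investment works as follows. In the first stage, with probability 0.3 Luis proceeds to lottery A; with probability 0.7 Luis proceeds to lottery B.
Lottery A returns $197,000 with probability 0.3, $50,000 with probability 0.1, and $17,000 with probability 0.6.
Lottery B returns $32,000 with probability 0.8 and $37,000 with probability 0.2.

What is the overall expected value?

$45,390

EV(A) = 0.3 × 197000 + 0.1 × 50000 + 0.6 × 17000 = 59100 + 5000 + 10200 = 74300
EV(B) = 0.8 × 32000 + 0.2 × 37000 = 25600 + 7400 = 33000
Overall = 0.3 × 74300 + 0.7 × 33000 = 22290 + 23100 = 45390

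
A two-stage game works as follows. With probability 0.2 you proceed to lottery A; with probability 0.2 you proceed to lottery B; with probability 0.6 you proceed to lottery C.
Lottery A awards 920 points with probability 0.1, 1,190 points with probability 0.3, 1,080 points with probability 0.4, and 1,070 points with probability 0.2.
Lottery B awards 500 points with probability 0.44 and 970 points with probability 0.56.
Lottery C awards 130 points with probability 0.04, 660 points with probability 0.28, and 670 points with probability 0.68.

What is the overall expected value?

EV(A) = 0.1 × 920 + 0.3 × 1190 + 0.4 × 1080 + 0.2 × 1070 = 92 + 357 + 432 + 214 = 1095
EV(B) = 0.44 × 500 + 0.56 × 970 = 220 + 543.2 = 763.2
EV(C) = 0.04 × 130 + 0.28 × 660 + 0.68 × 670 = 5.2 + 184.8 + 455.6 = 645.6
Overall = 0.2 × 1095 + 0.2 × 763.2 + 0.6 × 645.6 = 219 + 152.64 + 387.36 = 759

759 points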